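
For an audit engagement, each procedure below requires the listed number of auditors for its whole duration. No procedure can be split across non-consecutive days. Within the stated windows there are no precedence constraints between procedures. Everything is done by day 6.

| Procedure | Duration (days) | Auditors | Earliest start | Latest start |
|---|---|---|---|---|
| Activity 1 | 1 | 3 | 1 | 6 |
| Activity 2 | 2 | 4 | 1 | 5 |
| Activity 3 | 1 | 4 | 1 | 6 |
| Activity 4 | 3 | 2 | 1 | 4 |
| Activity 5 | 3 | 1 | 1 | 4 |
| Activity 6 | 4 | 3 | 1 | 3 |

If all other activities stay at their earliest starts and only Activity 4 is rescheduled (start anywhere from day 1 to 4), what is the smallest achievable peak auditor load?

Activity 4@1: d1:17  d2:10  d3:6  d4:3  d5:0  d6:0 → peak 17
Activity 4@2: d1:15  d2:10  d3:6  d4:5  d5:0  d6:0 → peak 15
Activity 4@3: d1:15  d2:8  d3:6  d4:5  d5:2  d6:0 → peak 15
Activity 4@4: d1:15  d2:8  d3:4  d4:5  d5:2  d6:2 → peak 15
Best is Activity 4@2, peak 15.

15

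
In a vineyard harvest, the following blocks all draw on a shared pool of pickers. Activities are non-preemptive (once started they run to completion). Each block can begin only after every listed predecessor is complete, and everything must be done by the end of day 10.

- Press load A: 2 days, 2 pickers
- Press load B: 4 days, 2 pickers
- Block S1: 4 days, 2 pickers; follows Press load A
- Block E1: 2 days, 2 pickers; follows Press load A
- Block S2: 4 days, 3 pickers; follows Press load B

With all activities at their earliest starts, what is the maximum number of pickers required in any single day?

6

Early-start schedule: Press load A@1, Press load B@1, Block S1@3, Block E1@3, Block S2@5.
Load per day: day 1: 4, day 2: 4, day 3: 6, day 4: 6, day 5: 5, day 6: 5, day 7: 3, day 8: 3, day 9: 0, day 10: 0.
Peak is 6.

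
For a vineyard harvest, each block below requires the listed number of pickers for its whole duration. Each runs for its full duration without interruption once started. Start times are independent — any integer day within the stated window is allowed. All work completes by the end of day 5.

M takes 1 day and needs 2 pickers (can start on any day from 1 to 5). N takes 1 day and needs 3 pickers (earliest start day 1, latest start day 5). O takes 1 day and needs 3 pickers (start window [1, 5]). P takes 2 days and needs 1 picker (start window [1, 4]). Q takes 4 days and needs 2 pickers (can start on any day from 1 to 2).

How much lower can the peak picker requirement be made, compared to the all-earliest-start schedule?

Early-start peak: d1:11  d2:3  d3:2  d4:2  d5:0 ⇒ 11.
Leveled (M@1, N@1, O@2, P@3, Q@2): d1:5  d2:5  d3:3  d4:3  d5:2 ⇒ 5.
Reduction 11 − 5 = 6.

6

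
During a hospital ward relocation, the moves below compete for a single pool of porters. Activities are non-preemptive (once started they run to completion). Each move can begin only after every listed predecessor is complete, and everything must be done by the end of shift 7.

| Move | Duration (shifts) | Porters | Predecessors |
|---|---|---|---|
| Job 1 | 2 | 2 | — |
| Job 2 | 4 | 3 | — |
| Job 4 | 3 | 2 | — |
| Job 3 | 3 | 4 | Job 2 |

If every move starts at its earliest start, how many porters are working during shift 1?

7

At early start, shift 1 has: Job 1, Job 2, Job 4.
Demand: 2 + 3 + 2 = 7.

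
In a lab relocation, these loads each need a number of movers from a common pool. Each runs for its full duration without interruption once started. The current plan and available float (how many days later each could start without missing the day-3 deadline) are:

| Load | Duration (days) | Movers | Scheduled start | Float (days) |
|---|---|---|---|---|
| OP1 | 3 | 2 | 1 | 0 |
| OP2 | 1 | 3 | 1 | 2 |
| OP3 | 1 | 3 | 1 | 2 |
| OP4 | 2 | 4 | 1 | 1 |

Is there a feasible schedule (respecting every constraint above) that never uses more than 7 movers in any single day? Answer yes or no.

The minimum achievable peak is 8; 7 < 8, so no feasible schedule stays within the cap.

no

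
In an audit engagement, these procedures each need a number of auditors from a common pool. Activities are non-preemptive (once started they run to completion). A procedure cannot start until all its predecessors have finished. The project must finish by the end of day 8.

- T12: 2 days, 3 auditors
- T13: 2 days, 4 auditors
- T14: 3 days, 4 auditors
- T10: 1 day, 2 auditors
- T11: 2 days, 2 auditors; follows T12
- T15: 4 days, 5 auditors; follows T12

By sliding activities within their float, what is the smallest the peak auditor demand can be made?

Early-start (T12@1, T13@1, T14@1, T10@1, T11@3, T15@3) gives peak 13: d1:13  d2:11  d3:11  d4:7  d5:5  d6:5  d7:0  d8:0.
Shift T13→3, T10→4, T11→4, T15→5.
Schedule T12@1, T13@3, T14@1, T10@4, T11@4, T15@5: d1:7  d2:7  d3:8  d4:8  d5:7  d6:5  d7:5  d8:5 — peak 8.

8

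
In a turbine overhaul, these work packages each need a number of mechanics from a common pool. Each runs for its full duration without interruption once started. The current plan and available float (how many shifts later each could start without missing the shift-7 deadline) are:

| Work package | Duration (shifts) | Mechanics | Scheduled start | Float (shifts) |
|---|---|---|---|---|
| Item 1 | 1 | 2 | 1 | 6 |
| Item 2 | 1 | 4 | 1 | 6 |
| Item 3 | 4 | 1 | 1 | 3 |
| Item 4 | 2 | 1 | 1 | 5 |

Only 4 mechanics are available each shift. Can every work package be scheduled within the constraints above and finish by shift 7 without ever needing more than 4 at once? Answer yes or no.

yes

Schedule Item 1@1, Item 2@2, Item 3@3, Item 4@3: s1:2  s2:4  s3:2  s4:2  s5:1  s6:1  s7:0 — peak 4 ≤ 4.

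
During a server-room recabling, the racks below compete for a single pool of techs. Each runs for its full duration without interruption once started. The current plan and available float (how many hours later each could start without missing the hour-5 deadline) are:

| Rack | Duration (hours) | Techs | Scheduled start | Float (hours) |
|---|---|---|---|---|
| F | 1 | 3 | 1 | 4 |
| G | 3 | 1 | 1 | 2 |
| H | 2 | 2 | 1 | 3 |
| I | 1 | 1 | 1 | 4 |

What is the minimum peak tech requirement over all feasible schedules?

Early-start (F@1, G@1, H@1, I@1) gives peak 7: h1:7  h2:3  h3:1  h4:0  h5:0.
Shift G→2, H→2, I→4.
Schedule F@1, G@2, H@2, I@4: h1:3  h2:3  h3:3  h4:2  h5:0 — peak 3.
Total tech-hours = 11 over 5 hours ⇒ peak ≥ ⌈11/5⌉ = 3, so 3 is optimal.

3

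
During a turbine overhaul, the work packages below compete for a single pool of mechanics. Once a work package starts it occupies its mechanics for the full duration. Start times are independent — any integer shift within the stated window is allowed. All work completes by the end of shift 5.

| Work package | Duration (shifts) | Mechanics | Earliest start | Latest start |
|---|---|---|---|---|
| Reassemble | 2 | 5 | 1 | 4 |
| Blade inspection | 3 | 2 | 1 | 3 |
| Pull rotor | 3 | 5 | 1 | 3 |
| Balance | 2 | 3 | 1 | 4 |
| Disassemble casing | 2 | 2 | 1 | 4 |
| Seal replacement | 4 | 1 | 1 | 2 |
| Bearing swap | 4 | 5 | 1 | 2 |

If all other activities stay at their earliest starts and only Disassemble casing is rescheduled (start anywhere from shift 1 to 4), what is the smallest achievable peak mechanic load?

21

Disassemble casing@1: s1:23  s2:23  s3:13  s4:6  s5:0 → peak 23
Disassemble casing@2: s1:21  s2:23  s3:15  s4:6  s5:0 → peak 23
Disassemble casing@3: s1:21  s2:21  s3:15  s4:8  s5:0 → peak 21
Disassemble casing@4: s1:21  s2:21  s3:13  s4:8  s5:2 → peak 21
Best is Disassemble casing@3, peak 21.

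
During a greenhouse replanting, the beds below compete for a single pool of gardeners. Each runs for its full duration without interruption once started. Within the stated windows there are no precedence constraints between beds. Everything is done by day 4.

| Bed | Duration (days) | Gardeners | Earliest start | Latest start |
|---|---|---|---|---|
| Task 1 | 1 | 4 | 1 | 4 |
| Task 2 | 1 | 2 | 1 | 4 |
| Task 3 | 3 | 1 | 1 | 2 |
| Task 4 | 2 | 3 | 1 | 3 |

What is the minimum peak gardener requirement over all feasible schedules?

4

Early-start (Task 1@1, Task 2@1, Task 3@1, Task 4@1) gives peak 10: d1:10  d2:4  d3:1  d4:0.
Shift Task 2→2, Task 3→2, Task 4→3.
Schedule Task 1@1, Task 2@2, Task 3@2, Task 4@3: d1:4  d2:3  d3:4  d4:4 — peak 4.
Total gardener-days = 15 over 4 days ⇒ peak ≥ ⌈15/4⌉ = 4, so 4 is optimal.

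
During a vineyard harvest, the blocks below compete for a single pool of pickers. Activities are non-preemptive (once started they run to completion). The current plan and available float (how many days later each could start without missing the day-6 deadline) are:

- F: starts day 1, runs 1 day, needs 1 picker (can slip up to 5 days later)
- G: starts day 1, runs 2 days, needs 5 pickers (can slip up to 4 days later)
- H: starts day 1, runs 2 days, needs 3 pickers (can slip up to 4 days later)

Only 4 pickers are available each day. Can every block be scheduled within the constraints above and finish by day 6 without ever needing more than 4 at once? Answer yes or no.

no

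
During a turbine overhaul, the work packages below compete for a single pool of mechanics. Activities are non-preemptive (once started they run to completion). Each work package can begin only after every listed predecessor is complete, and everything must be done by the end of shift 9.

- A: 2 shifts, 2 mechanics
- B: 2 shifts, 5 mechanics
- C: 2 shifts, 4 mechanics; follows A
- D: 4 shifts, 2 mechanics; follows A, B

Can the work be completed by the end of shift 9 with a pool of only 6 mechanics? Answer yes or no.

Schedule A@1, B@3, C@5, D@5: s1:2  s2:2  s3:5  s4:5  s5:6  s6:6  s7:2  s8:2  s9:0 — peak 6 ≤ 6.

yes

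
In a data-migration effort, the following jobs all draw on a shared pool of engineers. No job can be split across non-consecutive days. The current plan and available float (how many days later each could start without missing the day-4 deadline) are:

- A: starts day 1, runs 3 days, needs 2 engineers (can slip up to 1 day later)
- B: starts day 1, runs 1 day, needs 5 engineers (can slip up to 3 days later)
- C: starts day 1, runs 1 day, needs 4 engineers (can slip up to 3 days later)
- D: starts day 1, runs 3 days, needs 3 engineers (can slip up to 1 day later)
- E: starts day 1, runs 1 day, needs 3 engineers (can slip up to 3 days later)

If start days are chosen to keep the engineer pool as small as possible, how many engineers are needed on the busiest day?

Early-start (A@1, B@1, C@1, D@1, E@1) gives peak 17: d1:17  d2:5  d3:5  d4:0.
Shift C→4, D→2, E→2.
Schedule A@1, B@1, C@4, D@2, E@2: d1:7  d2:8  d3:5  d4:7 — peak 8.

8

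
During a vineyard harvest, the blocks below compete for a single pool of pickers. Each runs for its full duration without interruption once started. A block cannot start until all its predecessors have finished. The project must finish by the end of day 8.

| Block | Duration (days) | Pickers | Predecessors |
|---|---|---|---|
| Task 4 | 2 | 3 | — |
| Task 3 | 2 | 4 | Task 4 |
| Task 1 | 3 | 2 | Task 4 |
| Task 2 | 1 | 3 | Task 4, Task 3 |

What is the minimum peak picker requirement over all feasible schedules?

4

Early-start (Task 4@1, Task 3@3, Task 1@3, Task 2@5) gives peak 6: d1:3  d2:3  d3:6  d4:6  d5:5  d6:0  d7:0  d8:0.
Shift Task 1→5, Task 2→8.
Schedule Task 4@1, Task 3@3, Task 1@5, Task 2@8: d1:3  d2:3  d3:4  d4:4  d5:2  d6:2  d7:2  d8:3 — peak 4.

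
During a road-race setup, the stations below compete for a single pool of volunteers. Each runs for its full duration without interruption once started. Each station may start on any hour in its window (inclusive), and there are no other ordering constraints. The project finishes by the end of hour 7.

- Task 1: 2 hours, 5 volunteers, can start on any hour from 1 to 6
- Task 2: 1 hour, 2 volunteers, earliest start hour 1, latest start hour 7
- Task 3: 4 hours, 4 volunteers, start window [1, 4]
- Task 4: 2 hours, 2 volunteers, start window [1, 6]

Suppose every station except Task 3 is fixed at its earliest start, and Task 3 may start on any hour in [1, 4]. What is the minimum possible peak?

9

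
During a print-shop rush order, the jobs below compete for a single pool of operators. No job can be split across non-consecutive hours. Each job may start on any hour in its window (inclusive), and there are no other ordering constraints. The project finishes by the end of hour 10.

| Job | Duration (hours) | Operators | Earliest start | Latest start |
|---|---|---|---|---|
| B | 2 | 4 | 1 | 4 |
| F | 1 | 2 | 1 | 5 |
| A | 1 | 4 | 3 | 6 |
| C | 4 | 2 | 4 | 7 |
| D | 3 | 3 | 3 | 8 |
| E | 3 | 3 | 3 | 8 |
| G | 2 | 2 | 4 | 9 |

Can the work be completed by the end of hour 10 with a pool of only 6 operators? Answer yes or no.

yes

Schedule B@1, F@3, A@4, C@5, D@5, E@8, G@9: h1:4  h2:4  h3:2  h4:4  h5:5  h6:5  h7:5  h8:5  h9:5  h10:5 — peak 5 ≤ 6.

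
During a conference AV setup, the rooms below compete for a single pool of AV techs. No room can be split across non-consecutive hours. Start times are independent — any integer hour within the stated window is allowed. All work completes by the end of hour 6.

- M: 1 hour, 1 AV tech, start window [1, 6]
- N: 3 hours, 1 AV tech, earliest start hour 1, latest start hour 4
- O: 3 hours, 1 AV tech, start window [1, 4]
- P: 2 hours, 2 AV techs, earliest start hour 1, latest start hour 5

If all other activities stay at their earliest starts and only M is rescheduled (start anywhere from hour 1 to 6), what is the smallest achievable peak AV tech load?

M@1: h1:5  h2:4  h3:2  h4:0  h5:0  h6:0 → peak 5
M@2: h1:4  h2:5  h3:2  h4:0  h5:0  h6:0 → peak 5
M@3: h1:4  h2:4  h3:3  h4:0  h5:0  h6:0 → peak 4
M@4: h1:4  h2:4  h3:2  h4:1  h5:0  h6:0 → peak 4
M@5: h1:4  h2:4  h3:2  h4:0  h5:1  h6:0 → peak 4
M@6: h1:4  h2:4  h3:2  h4:0  h5:0  h6:1 → peak 4
Best is M@3, peak 4.

4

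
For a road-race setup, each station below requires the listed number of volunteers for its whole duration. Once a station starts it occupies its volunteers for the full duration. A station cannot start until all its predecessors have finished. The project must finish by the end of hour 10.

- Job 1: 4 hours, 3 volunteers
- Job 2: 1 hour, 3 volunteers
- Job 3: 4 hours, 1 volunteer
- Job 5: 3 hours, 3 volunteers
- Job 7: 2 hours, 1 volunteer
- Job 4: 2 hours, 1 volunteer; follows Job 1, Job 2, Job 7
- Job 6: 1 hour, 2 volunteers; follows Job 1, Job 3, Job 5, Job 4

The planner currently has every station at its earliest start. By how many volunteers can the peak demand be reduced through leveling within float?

7

Early-start peak: h1:11  h2:8  h3:7  h4:4  h5:1  h6:1  h7:2  h8:0  h9:0  h10:0 ⇒ 11.
Leveled (Job 1@1, Job 2@5, Job 3@1, Job 5@6, Job 7@5, Job 4@7, Job 6@9): h1:4  h2:4  h3:4  h4:4  h5:4  h6:4  h7:4  h8:4  h9:2  h10:0 ⇒ 4.
Reduction 11 − 4 = 7.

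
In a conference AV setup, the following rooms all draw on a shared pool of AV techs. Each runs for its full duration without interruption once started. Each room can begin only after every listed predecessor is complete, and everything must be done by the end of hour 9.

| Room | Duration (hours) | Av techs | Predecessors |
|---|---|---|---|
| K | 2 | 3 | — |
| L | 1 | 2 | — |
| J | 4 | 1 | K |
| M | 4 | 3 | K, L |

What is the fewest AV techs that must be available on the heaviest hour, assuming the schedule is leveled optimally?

Early-start (K@1, L@1, J@3, M@3) gives peak 5: h1:5  h2:3  h3:4  h4:4  h5:4  h6:4  h7:0  h8:0  h9:0.
Shift L→3, M→4.
Schedule K@1, L@3, J@3, M@4: h1:3  h2:3  h3:3  h4:4  h5:4  h6:4  h7:3  h8:0  h9:0 — peak 4.

4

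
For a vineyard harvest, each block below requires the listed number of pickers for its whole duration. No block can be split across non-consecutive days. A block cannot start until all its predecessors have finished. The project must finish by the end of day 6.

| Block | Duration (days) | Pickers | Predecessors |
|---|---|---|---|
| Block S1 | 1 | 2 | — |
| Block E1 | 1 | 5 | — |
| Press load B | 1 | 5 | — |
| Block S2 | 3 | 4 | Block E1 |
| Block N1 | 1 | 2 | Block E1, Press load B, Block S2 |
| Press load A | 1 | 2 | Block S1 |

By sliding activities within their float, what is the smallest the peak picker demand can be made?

Early-start (Block S1@1, Block E1@1, Press load B@1, Block S2@2, Block N1@5, Press load A@2) gives peak 12: d1:12  d2:6  d3:4  d4:4  d5:2  d6:0.
Shift Block S1→2, Press load B→5, Block N1→6, Press load A→3.
Schedule Block S1@2, Block E1@1, Press load B@5, Block S2@2, Block N1@6, Press load A@3: d1:5  d2:6  d3:6  d4:4  d5:5  d6:2 — peak 6.

6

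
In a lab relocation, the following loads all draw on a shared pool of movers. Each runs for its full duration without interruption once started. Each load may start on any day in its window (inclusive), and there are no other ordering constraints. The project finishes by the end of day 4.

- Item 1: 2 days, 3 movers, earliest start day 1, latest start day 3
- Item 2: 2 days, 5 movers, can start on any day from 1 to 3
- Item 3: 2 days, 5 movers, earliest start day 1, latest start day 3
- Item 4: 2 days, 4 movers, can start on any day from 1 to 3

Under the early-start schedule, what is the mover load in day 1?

At early start, day 1 has: Item 1, Item 2, Item 3, Item 4.
Demand: 3 + 5 + 5 + 4 = 17.

17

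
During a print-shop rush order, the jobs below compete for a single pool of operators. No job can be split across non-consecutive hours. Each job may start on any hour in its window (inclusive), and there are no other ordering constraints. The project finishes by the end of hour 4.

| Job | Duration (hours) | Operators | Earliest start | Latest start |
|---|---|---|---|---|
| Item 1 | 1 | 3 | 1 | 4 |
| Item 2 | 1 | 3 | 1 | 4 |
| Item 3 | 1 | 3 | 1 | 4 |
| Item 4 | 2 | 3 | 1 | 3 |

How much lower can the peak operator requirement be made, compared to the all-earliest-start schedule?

Early-start peak: h1:12  h2:3  h3:0  h4:0 ⇒ 12.
Leveled (Item 1@1, Item 2@1, Item 3@2, Item 4@2): h1:6  h2:6  h3:3  h4:0 ⇒ 6.
Reduction 12 − 6 = 6.

6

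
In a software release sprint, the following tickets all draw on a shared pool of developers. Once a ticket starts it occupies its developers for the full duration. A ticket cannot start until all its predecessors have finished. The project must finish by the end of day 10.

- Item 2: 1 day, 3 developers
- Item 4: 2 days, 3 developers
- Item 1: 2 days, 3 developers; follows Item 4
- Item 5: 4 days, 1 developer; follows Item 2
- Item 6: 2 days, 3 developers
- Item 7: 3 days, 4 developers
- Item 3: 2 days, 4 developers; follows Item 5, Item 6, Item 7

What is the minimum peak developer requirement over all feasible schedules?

Early-start (Item 2@1, Item 4@1, Item 1@3, Item 5@2, Item 6@1, Item 7@1, Item 3@6) gives peak 13: d1:13  d2:11  d3:8  d4:4  d5:1  d6:4  d7:4  d8:0  d9:0  d10:0.
Shift Item 5→4, Item 6→2, Item 7→5, Item 3→8.
Schedule Item 2@1, Item 4@1, Item 1@3, Item 5@4, Item 6@2, Item 7@5, Item 3@8: d1:6  d2:6  d3:6  d4:4  d5:5  d6:5  d7:5  d8:4  d9:4  d10:0 — peak 6.

6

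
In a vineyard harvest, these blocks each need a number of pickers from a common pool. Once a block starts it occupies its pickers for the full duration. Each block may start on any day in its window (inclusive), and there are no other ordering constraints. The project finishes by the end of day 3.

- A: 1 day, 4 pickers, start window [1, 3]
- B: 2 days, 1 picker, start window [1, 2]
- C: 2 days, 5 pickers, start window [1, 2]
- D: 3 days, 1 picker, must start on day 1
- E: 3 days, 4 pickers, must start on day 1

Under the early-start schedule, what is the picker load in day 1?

At early start, day 1 has: A, B, C, D, E.
Demand: 4 + 1 + 5 + 1 + 4 = 15.

15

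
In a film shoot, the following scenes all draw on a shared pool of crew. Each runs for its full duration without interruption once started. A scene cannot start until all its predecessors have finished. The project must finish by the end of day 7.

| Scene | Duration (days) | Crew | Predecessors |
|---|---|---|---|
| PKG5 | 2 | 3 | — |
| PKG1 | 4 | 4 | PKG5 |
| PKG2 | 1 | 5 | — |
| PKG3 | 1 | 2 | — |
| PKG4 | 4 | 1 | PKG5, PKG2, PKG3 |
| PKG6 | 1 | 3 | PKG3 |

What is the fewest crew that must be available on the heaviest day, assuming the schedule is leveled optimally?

Early-start (PKG5@1, PKG1@3, PKG2@1, PKG3@1, PKG4@3, PKG6@2) gives peak 10: d1:10  d2:6  d3:5  d4:5  d5:5  d6:5  d7:0.
Shift PKG1→4, PKG2→3, PKG4→4.
Schedule PKG5@1, PKG1@4, PKG2@3, PKG3@1, PKG4@4, PKG6@2: d1:5  d2:6  d3:5  d4:5  d5:5  d6:5  d7:5 — peak 6.
Total crew member-days = 36 over 7 days ⇒ peak ≥ ⌈36/7⌉ = 6, so 6 is optimal.

6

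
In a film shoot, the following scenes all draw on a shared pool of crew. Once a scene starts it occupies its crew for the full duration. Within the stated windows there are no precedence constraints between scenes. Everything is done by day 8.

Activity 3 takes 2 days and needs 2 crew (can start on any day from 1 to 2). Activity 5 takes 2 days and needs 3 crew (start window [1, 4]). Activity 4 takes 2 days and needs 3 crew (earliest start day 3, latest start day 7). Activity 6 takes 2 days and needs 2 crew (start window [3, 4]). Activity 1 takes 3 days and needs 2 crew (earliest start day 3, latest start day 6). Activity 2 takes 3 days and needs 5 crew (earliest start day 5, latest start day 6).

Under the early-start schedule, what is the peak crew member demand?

Early-start schedule: Activity 3@1, Activity 5@1, Activity 4@3, Activity 6@3, Activity 1@3, Activity 2@5.
Load per day: day 1: 5, day 2: 5, day 3: 7, day 4: 7, day 5: 7, day 6: 5, day 7: 5, day 8: 0.
Peak is 7.

7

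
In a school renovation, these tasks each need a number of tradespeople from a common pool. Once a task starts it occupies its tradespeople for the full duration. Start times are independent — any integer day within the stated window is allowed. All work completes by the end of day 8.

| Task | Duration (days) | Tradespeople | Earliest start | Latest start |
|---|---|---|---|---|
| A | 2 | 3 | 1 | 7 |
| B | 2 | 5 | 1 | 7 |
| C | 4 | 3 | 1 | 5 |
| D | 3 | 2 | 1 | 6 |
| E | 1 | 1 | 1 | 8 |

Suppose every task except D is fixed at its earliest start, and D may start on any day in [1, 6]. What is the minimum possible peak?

12

D@1: d1:14  d2:13  d3:5  d4:3  d5:0  d6:0  d7:0  d8:0 → peak 14
D@2: d1:12  d2:13  d3:5  d4:5  d5:0  d6:0  d7:0  d8:0 → peak 13
D@3: d1:12  d2:11  d3:5  d4:5  d5:2  d6:0  d7:0  d8:0 → peak 12
D@4: d1:12  d2:11  d3:3  d4:5  d5:2  d6:2  d7:0  d8:0 → peak 12
D@5: d1:12  d2:11  d3:3  d4:3  d5:2  d6:2  d7:2  d8:0 → peak 12
D@6: d1:12  d2:11  d3:3  d4:3  d5:0  d6:2  d7:2  d8:2 → peak 12
Best is D@3, peak 12.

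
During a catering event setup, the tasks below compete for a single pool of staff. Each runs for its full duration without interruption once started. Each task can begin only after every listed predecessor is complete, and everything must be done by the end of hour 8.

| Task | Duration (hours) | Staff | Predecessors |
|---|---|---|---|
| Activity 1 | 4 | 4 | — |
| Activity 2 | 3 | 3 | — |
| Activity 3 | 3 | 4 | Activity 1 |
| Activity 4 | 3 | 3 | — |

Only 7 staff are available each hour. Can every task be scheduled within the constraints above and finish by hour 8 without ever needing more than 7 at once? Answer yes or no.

Schedule Activity 1@1, Activity 2@1, Activity 3@5, Activity 4@4: h1:7  h2:7  h3:7  h4:7  h5:7  h6:7  h7:4  h8:0 — peak 7 ≤ 7.

yes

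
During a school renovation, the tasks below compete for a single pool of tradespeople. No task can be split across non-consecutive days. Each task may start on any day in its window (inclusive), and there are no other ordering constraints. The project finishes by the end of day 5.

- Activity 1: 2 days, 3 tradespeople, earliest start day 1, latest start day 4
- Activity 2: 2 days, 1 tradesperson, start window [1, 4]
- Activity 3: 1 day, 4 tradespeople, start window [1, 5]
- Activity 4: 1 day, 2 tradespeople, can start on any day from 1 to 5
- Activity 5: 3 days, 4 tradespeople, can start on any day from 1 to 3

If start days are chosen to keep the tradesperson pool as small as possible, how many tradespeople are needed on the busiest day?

7

Early-start (Activity 1@1, Activity 2@1, Activity 3@1, Activity 4@1, Activity 5@1) gives peak 14: d1:14  d2:8  d3:4  d4:0  d5:0.
Shift Activity 2→2, Activity 4→2, Activity 5→3.
Schedule Activity 1@1, Activity 2@2, Activity 3@1, Activity 4@2, Activity 5@3: d1:7  d2:6  d3:5  d4:4  d5:4 — peak 7.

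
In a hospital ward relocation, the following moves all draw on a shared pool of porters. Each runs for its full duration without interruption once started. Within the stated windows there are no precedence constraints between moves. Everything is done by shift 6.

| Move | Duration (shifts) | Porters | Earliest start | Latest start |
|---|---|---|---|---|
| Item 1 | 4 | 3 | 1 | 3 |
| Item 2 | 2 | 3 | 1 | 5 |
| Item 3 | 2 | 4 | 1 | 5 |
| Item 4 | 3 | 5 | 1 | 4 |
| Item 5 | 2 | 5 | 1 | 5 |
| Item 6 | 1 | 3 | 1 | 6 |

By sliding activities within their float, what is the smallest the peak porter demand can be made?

Early-start (Item 1@1, Item 2@1, Item 3@1, Item 4@1, Item 5@1, Item 6@1) gives peak 23: s1:23  s2:20  s3:8  s4:3  s5:0  s6:0.
Shift Item 4→3, Item 5→5, Item 6→6.
Schedule Item 1@1, Item 2@1, Item 3@1, Item 4@3, Item 5@5, Item 6@6: s1:10  s2:10  s3:8  s4:8  s5:10  s6:8 — peak 10.

10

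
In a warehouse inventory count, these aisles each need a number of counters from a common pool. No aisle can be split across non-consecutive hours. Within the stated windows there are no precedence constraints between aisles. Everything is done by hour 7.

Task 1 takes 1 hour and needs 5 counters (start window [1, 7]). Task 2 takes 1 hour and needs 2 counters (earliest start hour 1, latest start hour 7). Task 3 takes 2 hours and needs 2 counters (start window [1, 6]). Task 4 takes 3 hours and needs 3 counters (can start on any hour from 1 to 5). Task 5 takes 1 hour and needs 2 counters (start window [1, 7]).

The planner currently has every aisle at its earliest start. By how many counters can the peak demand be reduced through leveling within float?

Early-start peak: h1:14  h2:5  h3:3  h4:0  h5:0  h6:0  h7:0 ⇒ 14.
Leveled (Task 1@1, Task 2@2, Task 3@2, Task 4@3, Task 5@4): h1:5  h2:4  h3:5  h4:5  h5:3  h6:0  h7:0 ⇒ 5.
Reduction 14 − 5 = 9.

9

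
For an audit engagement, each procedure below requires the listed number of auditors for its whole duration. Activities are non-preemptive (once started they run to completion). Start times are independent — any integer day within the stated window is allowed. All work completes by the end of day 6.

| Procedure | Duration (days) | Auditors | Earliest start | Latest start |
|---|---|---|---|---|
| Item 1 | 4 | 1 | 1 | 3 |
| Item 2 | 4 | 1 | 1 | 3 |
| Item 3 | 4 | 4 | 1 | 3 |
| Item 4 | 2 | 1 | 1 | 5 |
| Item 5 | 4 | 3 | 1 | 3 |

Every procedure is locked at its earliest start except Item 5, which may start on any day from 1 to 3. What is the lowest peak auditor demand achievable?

Item 5@1: d1:10  d2:10  d3:9  d4:9  d5:0  d6:0 → peak 10
Item 5@2: d1:7  d2:10  d3:9  d4:9  d5:3  d6:0 → peak 10
Item 5@3: d1:7  d2:7  d3:9  d4:9  d5:3  d6:3 → peak 9
Best is Item 5@3, peak 9.

9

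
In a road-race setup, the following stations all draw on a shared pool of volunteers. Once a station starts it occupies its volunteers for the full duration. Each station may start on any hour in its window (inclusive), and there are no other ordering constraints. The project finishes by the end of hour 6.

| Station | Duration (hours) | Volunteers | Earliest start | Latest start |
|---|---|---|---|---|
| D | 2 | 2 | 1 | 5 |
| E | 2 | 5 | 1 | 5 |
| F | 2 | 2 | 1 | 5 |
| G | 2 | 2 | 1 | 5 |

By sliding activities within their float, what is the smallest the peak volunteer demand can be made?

5

Early-start (D@1, E@1, F@1, G@1) gives peak 11: h1:11  h2:11  h3:0  h4:0  h5:0  h6:0.
Shift E→3, G→5.
Schedule D@1, E@3, F@1, G@5: h1:4  h2:4  h3:5  h4:5  h5:2  h6:2 — peak 5.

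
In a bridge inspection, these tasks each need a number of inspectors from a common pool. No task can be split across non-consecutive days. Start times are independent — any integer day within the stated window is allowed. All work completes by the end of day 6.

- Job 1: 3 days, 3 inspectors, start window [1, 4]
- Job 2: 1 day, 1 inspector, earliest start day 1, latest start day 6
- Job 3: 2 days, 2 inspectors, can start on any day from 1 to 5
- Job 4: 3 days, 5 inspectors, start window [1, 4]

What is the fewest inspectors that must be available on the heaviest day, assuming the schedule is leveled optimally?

5

Early-start (Job 1@1, Job 2@1, Job 3@1, Job 4@1) gives peak 11: d1:11  d2:10  d3:8  d4:0  d5:0  d6:0.
Shift Job 3→2, Job 4→4.
Schedule Job 1@1, Job 2@1, Job 3@2, Job 4@4: d1:4  d2:5  d3:5  d4:5  d5:5  d6:5 — peak 5.
Total inspector-days = 29 over 6 days ⇒ peak ≥ ⌈29/6⌉ = 5, so 5 is optimal.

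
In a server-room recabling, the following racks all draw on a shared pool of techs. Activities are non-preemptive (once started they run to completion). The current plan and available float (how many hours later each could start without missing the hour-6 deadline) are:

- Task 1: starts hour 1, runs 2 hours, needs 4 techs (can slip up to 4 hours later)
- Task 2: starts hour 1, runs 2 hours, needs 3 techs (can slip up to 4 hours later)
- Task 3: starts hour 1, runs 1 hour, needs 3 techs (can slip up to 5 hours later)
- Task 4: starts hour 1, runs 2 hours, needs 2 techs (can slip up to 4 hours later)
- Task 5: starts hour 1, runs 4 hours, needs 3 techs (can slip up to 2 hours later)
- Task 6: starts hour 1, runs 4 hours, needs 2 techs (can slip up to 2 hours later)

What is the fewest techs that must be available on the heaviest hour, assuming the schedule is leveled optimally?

8

Early-start (Task 1@1, Task 2@1, Task 3@1, Task 4@1, Task 5@1, Task 6@1) gives peak 17: h1:17  h2:14  h3:5  h4:5  h5:0  h6:0.
Shift Task 3→3, Task 4→4, Task 5→3, Task 6→3.
Schedule Task 1@1, Task 2@1, Task 3@3, Task 4@4, Task 5@3, Task 6@3: h1:7  h2:7  h3:8  h4:7  h5:7  h6:5 — peak 8.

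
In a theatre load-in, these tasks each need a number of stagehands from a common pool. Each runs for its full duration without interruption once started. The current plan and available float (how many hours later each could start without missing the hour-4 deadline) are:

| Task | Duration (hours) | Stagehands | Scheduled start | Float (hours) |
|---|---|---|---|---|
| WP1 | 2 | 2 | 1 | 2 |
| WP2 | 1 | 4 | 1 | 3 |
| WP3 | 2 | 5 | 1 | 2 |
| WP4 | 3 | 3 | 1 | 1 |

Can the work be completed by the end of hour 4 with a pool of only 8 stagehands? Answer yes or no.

Schedule WP1@1, WP2@1, WP3@3, WP4@2: h1:6  h2:5  h3:8  h4:8 — peak 8 ≤ 8.

yes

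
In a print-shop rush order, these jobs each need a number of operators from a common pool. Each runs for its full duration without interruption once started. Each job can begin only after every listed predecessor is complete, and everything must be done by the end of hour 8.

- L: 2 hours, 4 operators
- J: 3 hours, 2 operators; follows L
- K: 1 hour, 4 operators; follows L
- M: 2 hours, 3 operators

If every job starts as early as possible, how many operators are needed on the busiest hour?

Early-start schedule: L@1, J@3, K@3, M@1.
Load per hour: hour 1: 7, hour 2: 7, hour 3: 6, hour 4: 2, hour 5: 2, hour 6: 0, hour 7: 0, hour 8: 0.
Peak is 7.

7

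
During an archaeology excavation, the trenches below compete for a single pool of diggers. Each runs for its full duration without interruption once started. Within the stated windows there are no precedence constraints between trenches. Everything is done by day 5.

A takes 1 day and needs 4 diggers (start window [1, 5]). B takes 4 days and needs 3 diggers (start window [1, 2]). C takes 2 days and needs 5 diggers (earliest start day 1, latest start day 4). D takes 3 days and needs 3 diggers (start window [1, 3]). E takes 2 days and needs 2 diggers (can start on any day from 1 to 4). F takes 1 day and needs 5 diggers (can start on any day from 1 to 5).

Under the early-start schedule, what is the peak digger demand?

Early-start schedule: A@1, B@1, C@1, D@1, E@1, F@1.
Load per day: day 1: 22, day 2: 13, day 3: 6, day 4: 3, day 5: 0.
Peak is 22.

22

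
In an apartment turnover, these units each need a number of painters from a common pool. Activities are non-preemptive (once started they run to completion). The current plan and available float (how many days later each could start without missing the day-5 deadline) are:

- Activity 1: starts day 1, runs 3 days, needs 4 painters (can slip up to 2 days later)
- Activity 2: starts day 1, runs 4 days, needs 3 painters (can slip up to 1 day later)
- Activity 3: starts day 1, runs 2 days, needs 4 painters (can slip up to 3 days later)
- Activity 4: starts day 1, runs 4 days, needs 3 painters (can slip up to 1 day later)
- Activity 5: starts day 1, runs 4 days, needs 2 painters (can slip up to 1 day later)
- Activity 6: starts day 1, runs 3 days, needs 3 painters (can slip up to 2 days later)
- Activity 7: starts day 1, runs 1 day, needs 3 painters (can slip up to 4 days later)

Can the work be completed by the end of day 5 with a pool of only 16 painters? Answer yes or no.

yes

Schedule Activity 1@1, Activity 2@1, Activity 3@4, Activity 4@1, Activity 5@1, Activity 6@1, Activity 7@4: d1:15  d2:15  d3:15  d4:15  d5:4 — peak 15 ≤ 16.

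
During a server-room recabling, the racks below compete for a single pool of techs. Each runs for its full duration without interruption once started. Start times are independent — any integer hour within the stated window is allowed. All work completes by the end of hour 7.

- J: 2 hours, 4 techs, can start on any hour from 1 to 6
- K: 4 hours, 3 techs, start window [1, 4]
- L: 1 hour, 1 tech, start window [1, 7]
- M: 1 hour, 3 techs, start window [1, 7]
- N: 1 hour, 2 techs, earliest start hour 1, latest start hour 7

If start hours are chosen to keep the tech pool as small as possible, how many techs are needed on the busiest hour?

Early-start (J@1, K@1, L@1, M@1, N@1) gives peak 13: h1:13  h2:7  h3:3  h4:3  h5:0  h6:0  h7:0.
Shift K→3, M→7, N→3.
Schedule J@1, K@3, L@1, M@7, N@3: h1:5  h2:4  h3:5  h4:3  h5:3  h6:3  h7:3 — peak 5.

5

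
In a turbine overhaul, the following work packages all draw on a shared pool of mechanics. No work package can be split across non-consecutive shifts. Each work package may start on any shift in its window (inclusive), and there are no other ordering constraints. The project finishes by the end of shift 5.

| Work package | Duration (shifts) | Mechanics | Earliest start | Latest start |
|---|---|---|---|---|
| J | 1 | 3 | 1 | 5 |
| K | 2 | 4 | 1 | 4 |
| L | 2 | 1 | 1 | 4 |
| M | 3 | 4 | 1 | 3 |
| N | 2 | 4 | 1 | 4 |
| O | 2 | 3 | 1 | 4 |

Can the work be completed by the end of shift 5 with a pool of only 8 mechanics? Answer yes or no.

Schedule J@1, K@1, L@1, M@3, N@4, O@2: s1:8  s2:8  s3:7  s4:8  s5:8 — peak 8 ≤ 8.

yes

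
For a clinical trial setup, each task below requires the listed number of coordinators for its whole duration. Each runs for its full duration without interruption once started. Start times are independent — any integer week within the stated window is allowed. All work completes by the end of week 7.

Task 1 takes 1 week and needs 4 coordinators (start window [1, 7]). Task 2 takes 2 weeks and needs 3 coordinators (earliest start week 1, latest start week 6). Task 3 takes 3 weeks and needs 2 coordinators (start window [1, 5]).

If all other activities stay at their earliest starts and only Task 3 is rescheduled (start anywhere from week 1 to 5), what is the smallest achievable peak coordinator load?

Task 3@1: w1:9  w2:5  w3:2  w4:0  w5:0  w6:0  w7:0 → peak 9
Task 3@2: w1:7  w2:5  w3:2  w4:2  w5:0  w6:0  w7:0 → peak 7
Task 3@3: w1:7  w2:3  w3:2  w4:2  w5:2  w6:0  w7:0 → peak 7
Task 3@4: w1:7  w2:3  w3:0  w4:2  w5:2  w6:2  w7:0 → peak 7
Task 3@5: w1:7  w2:3  w3:0  w4:0  w5:2  w6:2  w7:2 → peak 7
Best is Task 3@2, peak 7.

7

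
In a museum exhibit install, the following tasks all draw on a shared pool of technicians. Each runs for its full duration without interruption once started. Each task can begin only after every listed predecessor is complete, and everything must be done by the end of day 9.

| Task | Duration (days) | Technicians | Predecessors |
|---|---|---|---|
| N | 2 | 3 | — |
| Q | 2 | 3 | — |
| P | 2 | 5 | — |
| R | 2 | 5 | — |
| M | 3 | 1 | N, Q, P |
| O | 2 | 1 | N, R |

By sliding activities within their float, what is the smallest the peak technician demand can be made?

6

Early-start (N@1, Q@1, P@1, R@1, M@3, O@3) gives peak 16: d1:16  d2:16  d3:2  d4:2  d5:1  d6:0  d7:0  d8:0  d9:0.
Shift P→3, R→5, M→5, O→7.
Schedule N@1, Q@1, P@3, R@5, M@5, O@7: d1:6  d2:6  d3:5  d4:5  d5:6  d6:6  d7:2  d8:1  d9:0 — peak 6.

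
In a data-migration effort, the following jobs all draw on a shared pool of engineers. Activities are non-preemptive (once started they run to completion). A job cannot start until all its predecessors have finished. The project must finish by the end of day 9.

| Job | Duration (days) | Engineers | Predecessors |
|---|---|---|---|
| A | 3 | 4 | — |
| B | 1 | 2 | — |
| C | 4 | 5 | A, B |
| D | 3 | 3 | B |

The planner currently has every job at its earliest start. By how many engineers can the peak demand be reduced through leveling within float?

1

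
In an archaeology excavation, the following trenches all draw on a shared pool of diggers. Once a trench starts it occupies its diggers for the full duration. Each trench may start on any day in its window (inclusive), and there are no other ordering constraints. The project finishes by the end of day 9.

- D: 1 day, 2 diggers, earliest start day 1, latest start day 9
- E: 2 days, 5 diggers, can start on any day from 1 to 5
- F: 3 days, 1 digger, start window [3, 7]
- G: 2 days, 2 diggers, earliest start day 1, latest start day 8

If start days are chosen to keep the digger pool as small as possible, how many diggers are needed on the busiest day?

5

Early-start (D@1, E@1, F@3, G@1) gives peak 9: d1:9  d2:7  d3:1  d4:1  d5:1  d6:0  d7:0  d8:0  d9:0.
Shift E→2, F→4, G→4.
Schedule D@1, E@2, F@4, G@4: d1:2  d2:5  d3:5  d4:3  d5:3  d6:1  d7:0  d8:0  d9:0 — peak 5.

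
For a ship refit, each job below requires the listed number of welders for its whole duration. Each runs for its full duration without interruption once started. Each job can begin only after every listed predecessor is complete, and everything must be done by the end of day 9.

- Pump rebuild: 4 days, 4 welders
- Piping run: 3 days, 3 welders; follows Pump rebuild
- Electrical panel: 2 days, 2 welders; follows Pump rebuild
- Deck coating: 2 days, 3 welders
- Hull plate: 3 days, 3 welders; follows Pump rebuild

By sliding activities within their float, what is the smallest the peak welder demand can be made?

Early-start (Pump rebuild@1, Piping run@5, Electrical panel@5, Deck coating@1, Hull plate@5) gives peak 8: d1:7  d2:7  d3:4  d4:4  d5:8  d6:8  d7:6  d8:0  d9:0.
Shift Deck coating→8, Hull plate→7.
Schedule Pump rebuild@1, Piping run@5, Electrical panel@5, Deck coating@8, Hull plate@7: d1:4  d2:4  d3:4  d4:4  d5:5  d6:5  d7:6  d8:6  d9:6 — peak 6.

6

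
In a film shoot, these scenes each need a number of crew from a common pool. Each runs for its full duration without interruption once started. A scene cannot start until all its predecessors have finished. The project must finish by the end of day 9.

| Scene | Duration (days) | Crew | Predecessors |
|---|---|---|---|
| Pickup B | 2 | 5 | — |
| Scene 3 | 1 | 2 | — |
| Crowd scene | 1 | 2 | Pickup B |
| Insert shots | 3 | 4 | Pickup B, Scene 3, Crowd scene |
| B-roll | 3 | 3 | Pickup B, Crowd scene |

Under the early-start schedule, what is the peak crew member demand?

7

Early-start schedule: Pickup B@1, Scene 3@1, Crowd scene@3, Insert shots@4, B-roll@4.
Load per day: day 1: 7, day 2: 5, day 3: 2, day 4: 7, day 5: 7, day 6: 7, day 7: 0, day 8: 0, day 9: 0.
Peak is 7.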